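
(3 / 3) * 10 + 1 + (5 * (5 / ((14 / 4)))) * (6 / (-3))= -23 / 7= -3.29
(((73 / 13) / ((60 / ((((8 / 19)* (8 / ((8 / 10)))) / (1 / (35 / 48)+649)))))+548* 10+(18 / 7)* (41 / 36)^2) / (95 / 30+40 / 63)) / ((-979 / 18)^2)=1258597485280701 / 2581233831641179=0.49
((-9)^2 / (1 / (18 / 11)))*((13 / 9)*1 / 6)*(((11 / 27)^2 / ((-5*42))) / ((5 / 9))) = -143 / 3150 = -0.05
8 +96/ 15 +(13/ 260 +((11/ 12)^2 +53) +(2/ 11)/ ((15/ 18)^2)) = 2714663/ 39600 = 68.55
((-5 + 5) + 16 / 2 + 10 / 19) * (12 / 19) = 1944 / 361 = 5.39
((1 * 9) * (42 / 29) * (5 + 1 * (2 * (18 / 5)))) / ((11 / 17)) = 245.76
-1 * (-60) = 60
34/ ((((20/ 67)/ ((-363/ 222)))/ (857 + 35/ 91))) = -768065287/ 4810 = -159680.93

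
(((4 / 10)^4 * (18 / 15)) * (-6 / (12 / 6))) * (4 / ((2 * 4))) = -144 / 3125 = -0.05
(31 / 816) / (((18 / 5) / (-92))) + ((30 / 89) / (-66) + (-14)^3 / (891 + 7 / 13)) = -84450150893 / 20832375960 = -4.05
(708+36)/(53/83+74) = 20584/2065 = 9.97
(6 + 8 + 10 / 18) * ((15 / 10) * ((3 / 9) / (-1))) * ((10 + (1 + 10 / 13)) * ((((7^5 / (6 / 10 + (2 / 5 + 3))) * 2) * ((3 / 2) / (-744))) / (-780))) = -37429189 / 20117760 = -1.86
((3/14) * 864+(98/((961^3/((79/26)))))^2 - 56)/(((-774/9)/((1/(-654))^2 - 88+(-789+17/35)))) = 1578984983173589409736505955769499/1199629295481457574270266537080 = 1316.23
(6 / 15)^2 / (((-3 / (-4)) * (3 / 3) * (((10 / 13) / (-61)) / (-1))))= 6344 / 375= 16.92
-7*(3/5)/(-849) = 7/1415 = 0.00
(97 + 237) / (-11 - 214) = -334 / 225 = -1.48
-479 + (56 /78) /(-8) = -479.09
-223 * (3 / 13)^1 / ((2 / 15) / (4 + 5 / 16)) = -692415 / 416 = -1664.46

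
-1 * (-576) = 576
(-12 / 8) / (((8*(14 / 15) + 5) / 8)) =-0.96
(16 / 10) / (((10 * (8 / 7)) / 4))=14 / 25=0.56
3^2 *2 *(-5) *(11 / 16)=-495 / 8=-61.88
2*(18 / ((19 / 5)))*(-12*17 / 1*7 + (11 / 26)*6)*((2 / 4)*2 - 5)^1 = 13342320 / 247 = 54017.49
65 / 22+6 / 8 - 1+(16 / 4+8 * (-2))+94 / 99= -3305 / 396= -8.35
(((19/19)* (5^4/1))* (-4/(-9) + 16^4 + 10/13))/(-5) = -958481750/117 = -8192151.71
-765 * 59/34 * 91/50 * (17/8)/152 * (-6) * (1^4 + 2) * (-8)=-7393113/1520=-4863.89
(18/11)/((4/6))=27/11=2.45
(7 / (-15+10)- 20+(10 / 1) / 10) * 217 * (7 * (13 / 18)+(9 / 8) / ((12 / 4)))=-1442399 / 60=-24039.98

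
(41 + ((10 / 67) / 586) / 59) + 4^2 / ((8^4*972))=11816384382037 / 288204438528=41.00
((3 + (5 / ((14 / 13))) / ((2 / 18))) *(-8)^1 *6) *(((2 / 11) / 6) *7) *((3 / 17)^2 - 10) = 1313736 / 289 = 4545.80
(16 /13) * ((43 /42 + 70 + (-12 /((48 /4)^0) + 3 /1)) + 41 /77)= 231208 /3003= 76.99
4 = 4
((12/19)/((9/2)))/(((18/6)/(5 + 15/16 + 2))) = 127/342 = 0.37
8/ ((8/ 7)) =7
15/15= 1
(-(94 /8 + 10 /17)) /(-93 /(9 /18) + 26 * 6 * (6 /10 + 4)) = -4195 /180744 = -0.02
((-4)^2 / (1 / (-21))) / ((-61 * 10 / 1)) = 168 / 305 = 0.55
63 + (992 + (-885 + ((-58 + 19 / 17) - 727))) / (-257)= 286754 / 4369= 65.63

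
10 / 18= 0.56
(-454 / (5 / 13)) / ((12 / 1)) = -2951 / 30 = -98.37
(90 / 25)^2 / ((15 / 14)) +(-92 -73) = -19113 / 125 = -152.90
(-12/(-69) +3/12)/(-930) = -0.00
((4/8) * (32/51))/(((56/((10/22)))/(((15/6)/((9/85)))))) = 125/2079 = 0.06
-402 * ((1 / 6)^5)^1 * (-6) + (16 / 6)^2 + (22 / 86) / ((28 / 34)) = 502699 / 65016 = 7.73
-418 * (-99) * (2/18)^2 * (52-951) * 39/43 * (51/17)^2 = -161210478/43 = -3749080.88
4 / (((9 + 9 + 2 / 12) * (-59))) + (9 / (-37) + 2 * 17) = 8031431 / 237947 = 33.75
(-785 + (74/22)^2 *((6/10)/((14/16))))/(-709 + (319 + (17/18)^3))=19196722008/9611616245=2.00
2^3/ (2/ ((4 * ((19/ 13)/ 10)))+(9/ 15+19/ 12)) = 9120/ 6389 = 1.43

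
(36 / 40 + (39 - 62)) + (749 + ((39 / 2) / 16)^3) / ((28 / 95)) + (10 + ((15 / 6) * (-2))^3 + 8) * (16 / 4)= 9621368973 / 4587520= 2097.29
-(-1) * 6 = 6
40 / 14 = 20 / 7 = 2.86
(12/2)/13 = 6/13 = 0.46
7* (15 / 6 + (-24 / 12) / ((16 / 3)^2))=2177 / 128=17.01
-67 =-67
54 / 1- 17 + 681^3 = 315821278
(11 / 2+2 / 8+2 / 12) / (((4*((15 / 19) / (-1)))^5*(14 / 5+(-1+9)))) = -175803029 / 100776960000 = -0.00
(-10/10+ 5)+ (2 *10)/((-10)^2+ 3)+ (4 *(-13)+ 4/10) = -24414/515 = -47.41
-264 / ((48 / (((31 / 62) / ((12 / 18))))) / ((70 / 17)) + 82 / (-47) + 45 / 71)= -10277960 / 561861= -18.29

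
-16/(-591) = 16/591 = 0.03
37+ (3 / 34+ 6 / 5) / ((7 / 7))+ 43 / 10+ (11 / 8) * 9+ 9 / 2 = 8087 / 136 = 59.46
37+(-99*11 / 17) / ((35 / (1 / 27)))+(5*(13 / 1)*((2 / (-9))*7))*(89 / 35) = -220.18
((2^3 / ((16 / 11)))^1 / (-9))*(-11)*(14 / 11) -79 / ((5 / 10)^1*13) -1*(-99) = 11162 / 117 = 95.40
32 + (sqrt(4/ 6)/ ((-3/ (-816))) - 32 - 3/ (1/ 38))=-114 + 272 * sqrt(6)/ 3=108.09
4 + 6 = 10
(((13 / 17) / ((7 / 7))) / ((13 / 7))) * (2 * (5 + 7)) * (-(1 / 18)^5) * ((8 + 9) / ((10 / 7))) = -49 / 787320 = -0.00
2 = 2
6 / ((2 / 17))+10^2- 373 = -222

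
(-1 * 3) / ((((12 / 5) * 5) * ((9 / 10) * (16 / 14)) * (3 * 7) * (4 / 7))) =-35 / 1728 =-0.02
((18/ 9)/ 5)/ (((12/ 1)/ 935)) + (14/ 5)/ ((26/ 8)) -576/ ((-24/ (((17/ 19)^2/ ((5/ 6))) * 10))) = 36969731/ 140790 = 262.59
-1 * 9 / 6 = -3 / 2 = -1.50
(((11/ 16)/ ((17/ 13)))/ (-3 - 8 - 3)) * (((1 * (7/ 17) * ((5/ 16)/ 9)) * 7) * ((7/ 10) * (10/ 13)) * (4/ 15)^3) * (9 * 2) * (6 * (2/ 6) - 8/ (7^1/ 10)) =847/ 130050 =0.01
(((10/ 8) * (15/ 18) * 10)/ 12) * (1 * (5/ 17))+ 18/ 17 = 3217/ 2448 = 1.31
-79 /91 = -0.87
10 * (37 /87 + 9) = 8200 /87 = 94.25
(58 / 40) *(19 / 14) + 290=81751 / 280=291.97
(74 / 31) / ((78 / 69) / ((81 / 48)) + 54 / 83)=1907091 / 1054961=1.81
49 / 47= 1.04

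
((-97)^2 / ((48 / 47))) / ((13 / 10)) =2211115 / 312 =7086.91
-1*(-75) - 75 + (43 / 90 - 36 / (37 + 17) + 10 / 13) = 679 / 1170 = 0.58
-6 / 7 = -0.86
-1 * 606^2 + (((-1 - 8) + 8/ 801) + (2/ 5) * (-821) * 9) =-1482653363/ 4005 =-370200.59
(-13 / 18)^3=-2197 / 5832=-0.38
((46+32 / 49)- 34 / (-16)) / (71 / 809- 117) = -15468889 / 37076144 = -0.42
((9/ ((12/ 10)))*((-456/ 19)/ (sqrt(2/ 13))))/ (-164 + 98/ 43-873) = 0.44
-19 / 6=-3.17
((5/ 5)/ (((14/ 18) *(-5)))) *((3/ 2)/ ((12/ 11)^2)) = -363/ 1120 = -0.32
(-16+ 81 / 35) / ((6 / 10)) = -479 / 21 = -22.81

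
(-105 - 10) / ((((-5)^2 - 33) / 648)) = 9315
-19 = -19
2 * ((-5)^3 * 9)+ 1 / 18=-2249.94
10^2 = 100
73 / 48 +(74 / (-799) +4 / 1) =208183 / 38352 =5.43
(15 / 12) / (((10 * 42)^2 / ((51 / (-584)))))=-17 / 27471360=-0.00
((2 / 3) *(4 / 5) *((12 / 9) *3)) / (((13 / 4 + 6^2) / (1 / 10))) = 64 / 11775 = 0.01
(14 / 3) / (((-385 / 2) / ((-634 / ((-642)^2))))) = 0.00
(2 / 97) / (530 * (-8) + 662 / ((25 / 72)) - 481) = -50 / 6825017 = -0.00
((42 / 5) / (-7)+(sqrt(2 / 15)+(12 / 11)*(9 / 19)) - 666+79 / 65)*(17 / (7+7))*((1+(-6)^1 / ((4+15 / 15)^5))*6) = -205434909327 / 42453125+53023*sqrt(30) / 109375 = -4836.44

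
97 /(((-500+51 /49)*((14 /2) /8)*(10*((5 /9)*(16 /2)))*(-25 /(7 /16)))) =0.00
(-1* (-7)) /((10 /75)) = 105 /2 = 52.50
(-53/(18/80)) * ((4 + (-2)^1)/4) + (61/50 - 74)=-190.56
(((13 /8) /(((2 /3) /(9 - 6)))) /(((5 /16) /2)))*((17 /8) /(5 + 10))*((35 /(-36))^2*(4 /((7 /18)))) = 1547 /24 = 64.46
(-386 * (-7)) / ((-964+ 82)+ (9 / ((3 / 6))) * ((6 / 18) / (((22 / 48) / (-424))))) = -14861 / 35379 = -0.42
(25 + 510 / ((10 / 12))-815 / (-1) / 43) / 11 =28206 / 473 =59.63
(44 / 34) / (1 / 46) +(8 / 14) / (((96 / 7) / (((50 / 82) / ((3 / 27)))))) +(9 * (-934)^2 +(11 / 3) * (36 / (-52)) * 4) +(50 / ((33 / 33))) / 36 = 5122095947467 / 652392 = 7851254.99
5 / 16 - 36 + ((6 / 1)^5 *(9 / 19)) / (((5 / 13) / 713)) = 10378852891 / 1520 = 6828192.69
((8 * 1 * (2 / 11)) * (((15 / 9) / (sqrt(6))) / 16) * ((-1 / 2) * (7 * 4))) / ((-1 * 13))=35 * sqrt(6) / 1287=0.07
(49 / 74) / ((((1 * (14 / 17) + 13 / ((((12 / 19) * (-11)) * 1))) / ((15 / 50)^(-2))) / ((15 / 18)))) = -4581500 / 782883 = -5.85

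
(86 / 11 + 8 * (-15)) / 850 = -617 / 4675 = -0.13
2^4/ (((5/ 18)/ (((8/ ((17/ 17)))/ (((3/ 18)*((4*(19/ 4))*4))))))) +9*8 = 10296/ 95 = 108.38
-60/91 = -0.66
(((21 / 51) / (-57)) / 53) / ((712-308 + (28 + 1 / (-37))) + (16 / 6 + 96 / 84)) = -1813 / 5796544757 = -0.00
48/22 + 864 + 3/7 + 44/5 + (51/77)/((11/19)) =3712208/4235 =876.55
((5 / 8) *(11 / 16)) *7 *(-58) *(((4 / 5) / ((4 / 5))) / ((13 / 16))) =-11165 / 52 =-214.71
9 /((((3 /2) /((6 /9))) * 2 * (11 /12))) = 24 /11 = 2.18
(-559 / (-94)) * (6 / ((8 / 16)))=3354 / 47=71.36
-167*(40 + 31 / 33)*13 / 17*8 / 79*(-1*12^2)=1126280064 / 14773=76239.09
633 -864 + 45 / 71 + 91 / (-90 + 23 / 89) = -18744343 / 81011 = -231.38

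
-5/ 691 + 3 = 2068/ 691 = 2.99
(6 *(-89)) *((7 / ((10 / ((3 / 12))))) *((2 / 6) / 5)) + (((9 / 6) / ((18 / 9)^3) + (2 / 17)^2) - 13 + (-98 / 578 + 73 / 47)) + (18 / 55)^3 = -636740145809 / 36157946000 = -17.61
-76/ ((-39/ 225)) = 5700/ 13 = 438.46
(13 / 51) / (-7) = -13 / 357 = -0.04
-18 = -18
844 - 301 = 543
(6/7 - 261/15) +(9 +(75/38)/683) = -6849231/908390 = -7.54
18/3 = 6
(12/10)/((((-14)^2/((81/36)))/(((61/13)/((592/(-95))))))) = -31293/3016832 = -0.01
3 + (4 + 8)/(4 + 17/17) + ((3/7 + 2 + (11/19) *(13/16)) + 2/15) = 269159/31920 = 8.43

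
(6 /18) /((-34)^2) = 1 /3468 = 0.00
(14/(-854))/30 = -1/1830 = -0.00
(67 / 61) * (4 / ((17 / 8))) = 2144 / 1037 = 2.07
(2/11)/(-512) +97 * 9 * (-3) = -7375105/2816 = -2619.00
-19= -19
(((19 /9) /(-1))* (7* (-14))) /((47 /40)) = 74480 /423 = 176.08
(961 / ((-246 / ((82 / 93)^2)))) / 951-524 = -13454830 / 25677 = -524.00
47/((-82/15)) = -705/82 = -8.60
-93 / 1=-93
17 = 17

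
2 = 2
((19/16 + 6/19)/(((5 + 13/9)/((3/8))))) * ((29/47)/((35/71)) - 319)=-27799767/1000160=-27.80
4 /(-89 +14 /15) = -60 /1321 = -0.05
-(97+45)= -142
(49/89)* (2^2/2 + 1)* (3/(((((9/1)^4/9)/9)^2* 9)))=49/583929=0.00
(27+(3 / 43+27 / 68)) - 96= -200391 / 2924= -68.53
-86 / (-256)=43 / 128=0.34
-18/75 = -6/25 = -0.24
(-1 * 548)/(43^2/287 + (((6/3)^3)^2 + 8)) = -157276/22513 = -6.99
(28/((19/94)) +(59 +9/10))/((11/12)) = 226206/1045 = 216.47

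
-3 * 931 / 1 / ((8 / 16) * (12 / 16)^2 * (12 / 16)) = -119168 / 9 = -13240.89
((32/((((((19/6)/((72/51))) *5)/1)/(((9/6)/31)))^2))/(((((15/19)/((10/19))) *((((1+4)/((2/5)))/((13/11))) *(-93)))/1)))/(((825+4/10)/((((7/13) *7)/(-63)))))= 0.00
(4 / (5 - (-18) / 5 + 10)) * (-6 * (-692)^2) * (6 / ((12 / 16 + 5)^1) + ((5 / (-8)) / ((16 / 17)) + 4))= -1929372985 / 713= -2705992.97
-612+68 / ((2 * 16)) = -4879 / 8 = -609.88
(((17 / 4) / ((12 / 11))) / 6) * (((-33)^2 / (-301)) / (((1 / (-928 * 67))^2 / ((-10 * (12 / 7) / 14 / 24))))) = 6833804729840 / 14749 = 463340208.14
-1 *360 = -360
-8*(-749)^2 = -4488008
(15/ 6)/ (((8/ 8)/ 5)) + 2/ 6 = 12.83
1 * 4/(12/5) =5/3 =1.67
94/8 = 47/4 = 11.75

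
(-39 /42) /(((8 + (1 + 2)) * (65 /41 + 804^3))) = -533 /3281502391706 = -0.00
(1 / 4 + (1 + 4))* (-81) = -425.25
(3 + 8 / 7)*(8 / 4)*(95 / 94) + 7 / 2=7813 / 658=11.87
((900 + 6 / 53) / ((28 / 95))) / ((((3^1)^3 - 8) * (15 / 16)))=63608 / 371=171.45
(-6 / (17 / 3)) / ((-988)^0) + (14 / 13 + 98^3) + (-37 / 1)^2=208305985 / 221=942561.02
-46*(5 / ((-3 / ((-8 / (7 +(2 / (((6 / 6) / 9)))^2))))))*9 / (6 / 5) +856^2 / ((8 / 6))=181897112 / 331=549538.10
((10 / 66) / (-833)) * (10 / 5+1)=-5 / 9163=-0.00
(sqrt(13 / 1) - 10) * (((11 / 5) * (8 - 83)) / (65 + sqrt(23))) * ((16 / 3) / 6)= -1300 * sqrt(13) / 573 - 200 * sqrt(23) / 573 + 20 * sqrt(299) / 573 + 13000 / 573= 13.44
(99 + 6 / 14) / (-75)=-232 / 175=-1.33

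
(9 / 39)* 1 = 3 / 13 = 0.23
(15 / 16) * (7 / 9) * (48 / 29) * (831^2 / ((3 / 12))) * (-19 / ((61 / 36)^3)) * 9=-771318407543040 / 6582449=-117178030.17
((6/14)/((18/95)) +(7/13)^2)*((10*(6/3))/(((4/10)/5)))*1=2264125/3549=637.96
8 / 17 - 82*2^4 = -22296 / 17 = -1311.53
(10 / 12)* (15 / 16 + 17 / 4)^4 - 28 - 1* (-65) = 251840597 / 393216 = 640.46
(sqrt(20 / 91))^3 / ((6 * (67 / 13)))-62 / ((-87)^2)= -62 / 7569 + 20 * sqrt(455) / 128037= -0.00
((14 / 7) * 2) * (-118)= -472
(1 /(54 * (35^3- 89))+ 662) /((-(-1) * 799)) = 1529513929 /1846044756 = 0.83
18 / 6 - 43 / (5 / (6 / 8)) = -69 / 20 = -3.45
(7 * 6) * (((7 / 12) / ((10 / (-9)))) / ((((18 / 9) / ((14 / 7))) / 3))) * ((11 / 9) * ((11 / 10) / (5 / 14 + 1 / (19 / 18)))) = -2365671 / 34700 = -68.17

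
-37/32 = -1.16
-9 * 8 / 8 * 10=-90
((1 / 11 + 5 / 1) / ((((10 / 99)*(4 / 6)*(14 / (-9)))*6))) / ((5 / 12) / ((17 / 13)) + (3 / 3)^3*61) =-8262 / 62545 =-0.13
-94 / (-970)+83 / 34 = 2.54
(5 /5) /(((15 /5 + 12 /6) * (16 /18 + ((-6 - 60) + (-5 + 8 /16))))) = -18 /6265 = -0.00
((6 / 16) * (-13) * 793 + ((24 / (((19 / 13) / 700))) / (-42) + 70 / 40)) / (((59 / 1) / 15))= -9434205 / 8968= -1051.99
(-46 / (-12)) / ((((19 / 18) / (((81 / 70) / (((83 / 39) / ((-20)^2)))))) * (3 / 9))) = 26156520 / 11039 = 2369.46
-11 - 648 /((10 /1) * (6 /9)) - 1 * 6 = -114.20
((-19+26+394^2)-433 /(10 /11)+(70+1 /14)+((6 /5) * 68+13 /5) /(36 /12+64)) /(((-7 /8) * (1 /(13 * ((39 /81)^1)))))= -490904677952 /443205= -1107624.41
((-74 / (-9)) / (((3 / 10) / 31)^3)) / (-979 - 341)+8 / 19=-1047089498 / 152361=-6872.42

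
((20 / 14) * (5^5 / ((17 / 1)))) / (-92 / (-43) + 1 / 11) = 2956250 / 25109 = 117.74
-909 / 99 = -101 / 11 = -9.18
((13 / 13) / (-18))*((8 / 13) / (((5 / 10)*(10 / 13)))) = -4 / 45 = -0.09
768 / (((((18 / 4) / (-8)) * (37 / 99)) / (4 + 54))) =-7839744 / 37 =-211884.97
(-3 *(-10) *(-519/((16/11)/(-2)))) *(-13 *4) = -1113255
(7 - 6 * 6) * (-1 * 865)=25085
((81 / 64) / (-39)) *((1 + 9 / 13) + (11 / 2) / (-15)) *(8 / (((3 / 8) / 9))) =-13959 / 1690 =-8.26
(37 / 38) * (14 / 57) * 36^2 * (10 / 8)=387.42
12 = 12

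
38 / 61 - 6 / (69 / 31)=-2908 / 1403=-2.07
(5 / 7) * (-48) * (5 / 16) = -75 / 7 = -10.71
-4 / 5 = -0.80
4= 4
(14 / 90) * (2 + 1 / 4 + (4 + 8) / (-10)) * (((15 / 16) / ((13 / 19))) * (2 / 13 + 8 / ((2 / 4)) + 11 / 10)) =2088233 / 540800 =3.86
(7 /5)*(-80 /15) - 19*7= -2107 /15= -140.47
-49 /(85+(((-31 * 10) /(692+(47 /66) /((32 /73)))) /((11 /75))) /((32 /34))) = -2050909 /3422185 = -0.60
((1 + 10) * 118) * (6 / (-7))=-7788 / 7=-1112.57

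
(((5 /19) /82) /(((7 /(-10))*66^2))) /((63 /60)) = -125 /124704657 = -0.00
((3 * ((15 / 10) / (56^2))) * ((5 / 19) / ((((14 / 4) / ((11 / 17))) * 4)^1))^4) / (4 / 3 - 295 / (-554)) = 68437524375 / 4066305952969094460416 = 0.00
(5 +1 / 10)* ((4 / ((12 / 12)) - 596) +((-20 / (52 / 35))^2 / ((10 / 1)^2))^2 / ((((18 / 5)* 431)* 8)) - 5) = -287843359098011 / 94539194880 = -3044.70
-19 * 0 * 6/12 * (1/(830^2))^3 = 0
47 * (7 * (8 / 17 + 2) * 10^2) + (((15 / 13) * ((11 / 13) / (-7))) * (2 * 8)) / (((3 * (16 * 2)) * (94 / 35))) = 43902544925 / 540124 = 81282.34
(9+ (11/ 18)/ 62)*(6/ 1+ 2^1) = 20110/ 279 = 72.08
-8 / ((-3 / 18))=48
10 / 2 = 5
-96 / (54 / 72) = -128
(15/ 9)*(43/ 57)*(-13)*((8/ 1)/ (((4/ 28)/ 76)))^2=-2664596480/ 9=-296066275.56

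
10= 10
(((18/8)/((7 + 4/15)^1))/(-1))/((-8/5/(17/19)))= 11475/66272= 0.17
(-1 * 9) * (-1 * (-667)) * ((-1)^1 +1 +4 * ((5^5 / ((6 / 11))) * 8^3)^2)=-206609920000000000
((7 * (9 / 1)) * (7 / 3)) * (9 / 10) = 1323 / 10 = 132.30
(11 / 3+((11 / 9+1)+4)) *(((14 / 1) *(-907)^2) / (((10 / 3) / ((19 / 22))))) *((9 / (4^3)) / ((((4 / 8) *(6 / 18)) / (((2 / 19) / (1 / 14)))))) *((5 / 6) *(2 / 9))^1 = 3587572289 / 528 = 6794644.49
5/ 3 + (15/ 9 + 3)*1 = 19/ 3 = 6.33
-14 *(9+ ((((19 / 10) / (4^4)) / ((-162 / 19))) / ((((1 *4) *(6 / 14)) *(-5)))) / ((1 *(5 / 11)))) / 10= -7838402579 / 622080000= -12.60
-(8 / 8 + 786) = -787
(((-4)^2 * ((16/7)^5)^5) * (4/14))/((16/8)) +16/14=20282409614380219381258970492472/9387480337647754305649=2160580782.58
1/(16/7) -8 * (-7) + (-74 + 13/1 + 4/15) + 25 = 4969/240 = 20.70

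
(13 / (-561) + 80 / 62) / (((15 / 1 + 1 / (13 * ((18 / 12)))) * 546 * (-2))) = -22037 / 285838476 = -0.00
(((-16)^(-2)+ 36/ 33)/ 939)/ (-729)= -3083/ 1927639296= -0.00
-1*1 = -1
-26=-26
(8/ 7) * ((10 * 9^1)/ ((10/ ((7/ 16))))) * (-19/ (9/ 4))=-38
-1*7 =-7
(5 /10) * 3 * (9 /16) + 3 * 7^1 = 699 /32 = 21.84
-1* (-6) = 6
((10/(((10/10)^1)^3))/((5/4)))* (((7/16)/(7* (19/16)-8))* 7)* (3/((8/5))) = 147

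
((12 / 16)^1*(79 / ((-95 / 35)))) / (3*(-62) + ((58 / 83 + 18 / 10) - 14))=32785 / 296628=0.11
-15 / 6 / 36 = -5 / 72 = -0.07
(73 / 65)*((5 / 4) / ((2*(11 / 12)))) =219 / 286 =0.77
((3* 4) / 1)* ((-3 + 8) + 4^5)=12348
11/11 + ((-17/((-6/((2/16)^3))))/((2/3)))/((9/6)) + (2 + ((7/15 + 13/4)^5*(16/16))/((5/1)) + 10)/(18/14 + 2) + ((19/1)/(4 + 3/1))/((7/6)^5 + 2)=122745966490371761/2531962314000000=48.48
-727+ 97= -630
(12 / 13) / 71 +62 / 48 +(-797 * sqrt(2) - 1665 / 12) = -797 * sqrt(2) - 3044689 / 22152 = -1264.57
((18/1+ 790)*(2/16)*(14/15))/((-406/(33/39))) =-1111/5655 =-0.20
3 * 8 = 24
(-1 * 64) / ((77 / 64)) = -4096 / 77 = -53.19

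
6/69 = 2/23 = 0.09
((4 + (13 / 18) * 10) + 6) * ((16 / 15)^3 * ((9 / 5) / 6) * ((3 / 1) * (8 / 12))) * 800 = 4063232 / 405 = 10032.67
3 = 3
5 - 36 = -31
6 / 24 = 1 / 4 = 0.25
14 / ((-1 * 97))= -14 / 97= -0.14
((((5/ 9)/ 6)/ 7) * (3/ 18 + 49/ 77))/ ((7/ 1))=265/ 174636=0.00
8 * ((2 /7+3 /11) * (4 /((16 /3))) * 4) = 1032 /77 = 13.40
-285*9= -2565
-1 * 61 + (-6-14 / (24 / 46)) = -563 / 6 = -93.83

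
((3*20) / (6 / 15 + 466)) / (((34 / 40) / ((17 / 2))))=750 / 583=1.29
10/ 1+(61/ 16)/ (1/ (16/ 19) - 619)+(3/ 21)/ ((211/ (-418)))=141779423/ 14600145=9.71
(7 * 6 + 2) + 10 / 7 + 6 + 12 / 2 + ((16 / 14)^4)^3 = 863604827422 / 13841287201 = 62.39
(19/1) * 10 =190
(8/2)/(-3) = -4/3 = -1.33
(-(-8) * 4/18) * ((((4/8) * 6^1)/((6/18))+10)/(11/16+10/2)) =4864/819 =5.94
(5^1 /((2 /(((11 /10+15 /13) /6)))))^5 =2159424884693 /2956466552832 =0.73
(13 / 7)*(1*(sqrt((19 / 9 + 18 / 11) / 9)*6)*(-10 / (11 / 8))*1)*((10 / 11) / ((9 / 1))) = -20800*sqrt(4081) / 251559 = -5.28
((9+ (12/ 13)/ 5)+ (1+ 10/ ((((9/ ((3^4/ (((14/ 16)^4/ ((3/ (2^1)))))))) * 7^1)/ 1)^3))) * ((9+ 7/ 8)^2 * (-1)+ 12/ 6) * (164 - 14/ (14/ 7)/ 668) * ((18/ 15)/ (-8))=22709540553274077009737283/ 26385807457500807680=860672.56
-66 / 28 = -33 / 14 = -2.36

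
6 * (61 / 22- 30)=-163.36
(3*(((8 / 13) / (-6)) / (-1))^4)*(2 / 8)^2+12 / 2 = 4626898 / 771147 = 6.00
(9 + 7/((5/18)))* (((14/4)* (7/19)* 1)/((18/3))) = 147/20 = 7.35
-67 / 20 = -3.35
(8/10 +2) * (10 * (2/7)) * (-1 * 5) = -40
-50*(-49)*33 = 80850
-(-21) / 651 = 1 / 31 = 0.03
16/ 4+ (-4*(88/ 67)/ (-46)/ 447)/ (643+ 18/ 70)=31016505236/ 7754125539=4.00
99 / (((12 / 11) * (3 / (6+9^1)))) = 453.75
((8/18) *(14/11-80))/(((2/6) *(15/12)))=-13856/165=-83.98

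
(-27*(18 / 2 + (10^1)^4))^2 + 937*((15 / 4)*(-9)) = 292124989701 / 4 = 73031247425.25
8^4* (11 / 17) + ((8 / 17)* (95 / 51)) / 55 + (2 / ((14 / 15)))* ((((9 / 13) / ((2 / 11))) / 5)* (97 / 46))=211890178729 / 79843764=2653.81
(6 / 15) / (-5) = -2 / 25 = -0.08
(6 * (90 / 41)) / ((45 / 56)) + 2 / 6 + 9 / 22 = 46361 / 2706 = 17.13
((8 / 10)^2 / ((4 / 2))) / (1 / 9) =72 / 25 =2.88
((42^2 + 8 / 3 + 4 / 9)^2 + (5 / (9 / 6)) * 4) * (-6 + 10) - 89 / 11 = 11129277815 / 891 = 12490771.96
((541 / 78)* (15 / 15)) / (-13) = -541 / 1014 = -0.53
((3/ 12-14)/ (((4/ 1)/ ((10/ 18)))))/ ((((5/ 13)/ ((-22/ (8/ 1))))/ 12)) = 7865/ 48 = 163.85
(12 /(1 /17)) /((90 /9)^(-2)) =20400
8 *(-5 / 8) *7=-35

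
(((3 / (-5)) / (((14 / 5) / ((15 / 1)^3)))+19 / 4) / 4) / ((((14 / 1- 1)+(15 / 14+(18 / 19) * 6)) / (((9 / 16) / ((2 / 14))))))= -35.80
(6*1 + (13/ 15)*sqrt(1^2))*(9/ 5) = 309/ 25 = 12.36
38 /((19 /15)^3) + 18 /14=50499 /2527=19.98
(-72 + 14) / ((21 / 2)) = -5.52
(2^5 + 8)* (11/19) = 440/19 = 23.16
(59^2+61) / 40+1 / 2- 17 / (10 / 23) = 999 / 20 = 49.95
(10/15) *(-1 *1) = -2/3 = -0.67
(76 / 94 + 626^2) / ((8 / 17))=156554785 / 188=832738.22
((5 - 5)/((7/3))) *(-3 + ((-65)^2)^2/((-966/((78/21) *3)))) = 0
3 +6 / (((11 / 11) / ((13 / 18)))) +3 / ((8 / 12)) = 71 / 6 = 11.83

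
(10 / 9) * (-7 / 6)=-35 / 27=-1.30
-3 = -3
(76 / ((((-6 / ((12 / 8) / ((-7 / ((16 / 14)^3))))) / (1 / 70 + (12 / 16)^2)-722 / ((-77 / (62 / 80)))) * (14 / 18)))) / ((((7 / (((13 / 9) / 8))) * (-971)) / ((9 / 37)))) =-52655460 / 3318218043343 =-0.00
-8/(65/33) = -264/65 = -4.06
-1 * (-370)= 370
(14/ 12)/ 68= 0.02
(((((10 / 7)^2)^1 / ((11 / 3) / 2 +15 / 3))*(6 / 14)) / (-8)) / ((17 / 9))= -2025 / 239071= -0.01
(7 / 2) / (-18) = -7 / 36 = -0.19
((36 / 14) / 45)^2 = 0.00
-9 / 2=-4.50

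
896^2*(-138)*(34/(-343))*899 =9872783067.43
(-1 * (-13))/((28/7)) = 13/4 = 3.25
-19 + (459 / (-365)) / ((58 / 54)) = -213508 / 10585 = -20.17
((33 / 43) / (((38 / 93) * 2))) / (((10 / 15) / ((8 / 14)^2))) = 18414 / 40033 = 0.46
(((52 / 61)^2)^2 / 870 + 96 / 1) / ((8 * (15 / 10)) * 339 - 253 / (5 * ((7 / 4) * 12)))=4047441831776 / 171407676282043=0.02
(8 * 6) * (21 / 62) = 504 / 31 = 16.26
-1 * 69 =-69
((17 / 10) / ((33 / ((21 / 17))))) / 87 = 7 / 9570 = 0.00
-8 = -8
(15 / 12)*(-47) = -235 / 4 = -58.75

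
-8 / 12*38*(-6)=152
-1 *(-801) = 801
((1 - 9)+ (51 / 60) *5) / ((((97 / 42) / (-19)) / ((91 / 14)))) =77805 / 388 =200.53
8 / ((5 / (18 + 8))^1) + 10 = 51.60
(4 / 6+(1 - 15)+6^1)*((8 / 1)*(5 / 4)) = -220 / 3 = -73.33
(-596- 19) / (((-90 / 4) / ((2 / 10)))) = 82 / 15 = 5.47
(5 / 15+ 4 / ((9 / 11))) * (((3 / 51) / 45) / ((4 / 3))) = 0.01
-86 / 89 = -0.97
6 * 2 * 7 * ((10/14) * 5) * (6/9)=200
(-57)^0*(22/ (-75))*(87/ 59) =-638/ 1475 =-0.43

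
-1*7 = -7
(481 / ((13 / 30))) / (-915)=-74 / 61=-1.21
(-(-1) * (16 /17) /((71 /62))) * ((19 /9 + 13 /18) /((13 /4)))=1984 /2769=0.72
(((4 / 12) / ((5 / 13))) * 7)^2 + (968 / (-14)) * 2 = -159833 / 1575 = -101.48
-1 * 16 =-16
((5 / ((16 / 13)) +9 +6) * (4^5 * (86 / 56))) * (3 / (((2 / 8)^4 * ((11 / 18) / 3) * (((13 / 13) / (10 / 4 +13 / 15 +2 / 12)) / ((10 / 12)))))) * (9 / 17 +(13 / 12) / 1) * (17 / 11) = 829426417.19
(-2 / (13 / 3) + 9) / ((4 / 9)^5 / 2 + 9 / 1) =6554439 / 6915389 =0.95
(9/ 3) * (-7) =-21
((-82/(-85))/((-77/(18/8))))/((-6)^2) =-41/52360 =-0.00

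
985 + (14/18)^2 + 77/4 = 325573/324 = 1004.85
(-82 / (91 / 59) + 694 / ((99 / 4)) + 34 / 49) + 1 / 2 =-23.93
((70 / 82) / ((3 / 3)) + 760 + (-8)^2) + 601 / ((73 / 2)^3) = 13156363051 / 15949697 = 824.87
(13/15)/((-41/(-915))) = 793/41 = 19.34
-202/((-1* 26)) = 101/13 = 7.77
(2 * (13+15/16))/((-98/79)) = -17617/784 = -22.47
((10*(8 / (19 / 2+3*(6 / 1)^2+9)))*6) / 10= 96 / 253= 0.38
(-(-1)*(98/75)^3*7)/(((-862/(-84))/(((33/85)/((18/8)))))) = 4058419904/15455390625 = 0.26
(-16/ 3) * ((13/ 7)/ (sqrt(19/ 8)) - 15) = 80 - 416 * sqrt(38)/ 399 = 73.57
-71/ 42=-1.69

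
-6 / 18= -1 / 3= -0.33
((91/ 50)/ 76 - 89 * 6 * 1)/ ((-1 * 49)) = 2029109/ 186200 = 10.90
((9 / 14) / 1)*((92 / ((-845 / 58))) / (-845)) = 24012 / 4998175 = 0.00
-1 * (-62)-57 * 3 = -109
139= 139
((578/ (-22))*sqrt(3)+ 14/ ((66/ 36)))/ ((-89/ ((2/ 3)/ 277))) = -56/ 271183+ 578*sqrt(3)/ 813549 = 0.00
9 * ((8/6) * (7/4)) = 21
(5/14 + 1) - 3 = -23/14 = -1.64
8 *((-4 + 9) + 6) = 88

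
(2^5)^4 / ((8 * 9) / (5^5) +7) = 3276800000 / 21947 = 149305.14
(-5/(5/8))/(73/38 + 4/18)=-2736/733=-3.73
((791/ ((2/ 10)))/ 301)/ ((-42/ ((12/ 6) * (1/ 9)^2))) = -565/ 73143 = -0.01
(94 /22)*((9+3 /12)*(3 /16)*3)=15651 /704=22.23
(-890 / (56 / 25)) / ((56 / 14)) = -11125 / 112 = -99.33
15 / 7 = 2.14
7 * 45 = 315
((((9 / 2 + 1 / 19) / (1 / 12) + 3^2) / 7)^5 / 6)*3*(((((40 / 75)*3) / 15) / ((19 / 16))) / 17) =163.98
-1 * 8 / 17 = -8 / 17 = -0.47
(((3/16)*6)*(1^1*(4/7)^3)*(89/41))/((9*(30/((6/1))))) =0.01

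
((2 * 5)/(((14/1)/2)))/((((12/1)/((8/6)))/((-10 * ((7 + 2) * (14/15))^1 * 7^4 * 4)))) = -384160/3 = -128053.33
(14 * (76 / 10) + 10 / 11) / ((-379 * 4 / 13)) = -38363 / 41690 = -0.92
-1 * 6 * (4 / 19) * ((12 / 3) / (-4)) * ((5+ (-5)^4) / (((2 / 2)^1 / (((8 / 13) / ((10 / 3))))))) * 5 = 181440 / 247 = 734.57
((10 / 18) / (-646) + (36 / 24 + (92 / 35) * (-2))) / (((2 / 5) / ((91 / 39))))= -21.92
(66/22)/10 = 0.30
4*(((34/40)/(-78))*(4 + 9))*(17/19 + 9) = -1598/285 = -5.61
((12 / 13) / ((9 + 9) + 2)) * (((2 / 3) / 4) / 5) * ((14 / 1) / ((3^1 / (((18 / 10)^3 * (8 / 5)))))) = 13608 / 203125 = 0.07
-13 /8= -1.62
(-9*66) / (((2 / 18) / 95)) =-507870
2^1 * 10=20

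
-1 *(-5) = 5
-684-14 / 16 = -5479 / 8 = -684.88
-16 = -16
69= 69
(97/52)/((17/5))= 485/884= 0.55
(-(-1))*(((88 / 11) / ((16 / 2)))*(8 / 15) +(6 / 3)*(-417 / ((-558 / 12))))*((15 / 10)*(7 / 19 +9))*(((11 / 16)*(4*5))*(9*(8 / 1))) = 7965144 / 31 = 256940.13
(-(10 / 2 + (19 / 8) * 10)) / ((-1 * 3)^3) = 1.06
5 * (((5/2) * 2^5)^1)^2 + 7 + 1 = 32008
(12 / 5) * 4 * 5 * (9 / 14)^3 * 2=8748 / 343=25.50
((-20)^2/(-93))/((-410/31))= 40/123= 0.33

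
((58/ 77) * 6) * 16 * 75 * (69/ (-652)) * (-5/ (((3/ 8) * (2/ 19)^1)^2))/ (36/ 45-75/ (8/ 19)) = -924622080000/ 89024243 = -10386.18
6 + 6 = 12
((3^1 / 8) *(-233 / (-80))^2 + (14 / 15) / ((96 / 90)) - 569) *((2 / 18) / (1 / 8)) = -9641711 / 19200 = -502.17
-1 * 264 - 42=-306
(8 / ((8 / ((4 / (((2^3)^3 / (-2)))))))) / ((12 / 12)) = -1 / 64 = -0.02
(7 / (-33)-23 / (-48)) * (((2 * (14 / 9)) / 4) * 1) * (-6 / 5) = -0.25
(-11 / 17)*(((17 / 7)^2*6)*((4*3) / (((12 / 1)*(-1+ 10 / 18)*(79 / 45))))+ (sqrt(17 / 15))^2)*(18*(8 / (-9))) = -26583304 / 58065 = -457.82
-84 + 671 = 587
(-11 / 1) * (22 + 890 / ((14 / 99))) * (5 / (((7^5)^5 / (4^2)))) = -38903920 / 9387480337647754305649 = -0.00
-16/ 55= -0.29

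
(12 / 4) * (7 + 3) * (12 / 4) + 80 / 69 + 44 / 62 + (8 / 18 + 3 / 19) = 11274395 / 121923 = 92.47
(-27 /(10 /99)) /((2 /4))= -534.60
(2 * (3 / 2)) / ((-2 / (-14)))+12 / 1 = 33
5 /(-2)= -5 /2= -2.50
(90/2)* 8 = 360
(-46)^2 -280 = 1836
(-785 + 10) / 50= -31 / 2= -15.50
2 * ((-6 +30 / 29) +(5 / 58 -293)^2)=288609417 / 1682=171587.05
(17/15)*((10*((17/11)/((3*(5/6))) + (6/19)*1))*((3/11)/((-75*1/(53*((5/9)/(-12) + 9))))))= -425178296/23277375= -18.27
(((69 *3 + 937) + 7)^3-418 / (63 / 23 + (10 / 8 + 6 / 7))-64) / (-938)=-4759043744135 / 2927498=-1625635.18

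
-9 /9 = -1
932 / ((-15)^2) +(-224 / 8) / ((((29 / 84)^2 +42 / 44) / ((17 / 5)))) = -1584862772 / 18751275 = -84.52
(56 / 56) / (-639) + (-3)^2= 9.00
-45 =-45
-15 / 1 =-15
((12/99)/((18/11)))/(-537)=-0.00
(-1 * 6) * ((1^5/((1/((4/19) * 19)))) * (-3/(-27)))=-8/3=-2.67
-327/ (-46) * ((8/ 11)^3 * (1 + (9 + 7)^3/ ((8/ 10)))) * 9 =3858202368/ 30613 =126031.50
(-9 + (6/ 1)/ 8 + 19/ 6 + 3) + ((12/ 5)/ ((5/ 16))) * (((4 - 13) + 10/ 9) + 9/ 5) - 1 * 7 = -27923/ 500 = -55.85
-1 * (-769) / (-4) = -769 / 4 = -192.25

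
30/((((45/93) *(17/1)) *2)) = 31/17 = 1.82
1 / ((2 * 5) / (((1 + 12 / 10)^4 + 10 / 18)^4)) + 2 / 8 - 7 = 662082155591852481017 / 20022583007812500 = 33066.77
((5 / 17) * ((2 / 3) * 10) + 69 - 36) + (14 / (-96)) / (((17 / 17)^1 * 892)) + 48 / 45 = 43705423 / 1213120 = 36.03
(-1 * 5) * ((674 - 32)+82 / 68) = -109345 / 34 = -3216.03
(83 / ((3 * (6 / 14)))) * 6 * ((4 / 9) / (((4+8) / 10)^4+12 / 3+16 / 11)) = 7988750 / 349353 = 22.87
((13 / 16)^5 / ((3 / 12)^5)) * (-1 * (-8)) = 371293 / 128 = 2900.73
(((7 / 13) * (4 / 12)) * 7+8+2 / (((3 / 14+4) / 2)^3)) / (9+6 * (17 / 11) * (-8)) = -834394825 / 5743012977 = -0.15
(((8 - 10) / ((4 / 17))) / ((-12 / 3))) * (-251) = -4267 / 8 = -533.38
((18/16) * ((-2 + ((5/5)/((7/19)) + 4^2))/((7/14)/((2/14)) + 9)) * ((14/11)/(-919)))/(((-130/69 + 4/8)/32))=0.05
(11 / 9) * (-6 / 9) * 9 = -22 / 3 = -7.33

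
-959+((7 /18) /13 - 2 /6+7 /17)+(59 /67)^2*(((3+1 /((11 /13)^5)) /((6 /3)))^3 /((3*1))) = -71167765586053522293562667 /74594131455312278494542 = -954.07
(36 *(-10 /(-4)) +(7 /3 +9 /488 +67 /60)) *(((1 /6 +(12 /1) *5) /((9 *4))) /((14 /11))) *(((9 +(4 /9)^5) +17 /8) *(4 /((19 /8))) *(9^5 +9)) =274387987860049877 /2017113840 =136029996.14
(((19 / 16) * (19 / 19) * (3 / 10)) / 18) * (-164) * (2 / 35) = -779 / 4200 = -0.19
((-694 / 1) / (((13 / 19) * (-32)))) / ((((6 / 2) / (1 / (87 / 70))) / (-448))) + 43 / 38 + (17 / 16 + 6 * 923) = 1786181947 / 1031472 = 1731.68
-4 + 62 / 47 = -126 / 47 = -2.68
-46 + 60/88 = -997/22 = -45.32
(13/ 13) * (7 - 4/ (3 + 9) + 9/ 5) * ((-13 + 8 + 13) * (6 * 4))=1625.60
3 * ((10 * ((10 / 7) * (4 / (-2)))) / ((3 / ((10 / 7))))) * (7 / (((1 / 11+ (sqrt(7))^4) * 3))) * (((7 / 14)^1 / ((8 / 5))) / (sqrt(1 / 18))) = -1375 * sqrt(2) / 756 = -2.57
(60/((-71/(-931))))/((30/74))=137788/71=1940.68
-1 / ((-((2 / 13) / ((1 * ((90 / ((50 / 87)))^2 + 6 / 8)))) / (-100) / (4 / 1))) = -63763206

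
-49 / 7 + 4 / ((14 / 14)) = -3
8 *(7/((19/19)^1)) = 56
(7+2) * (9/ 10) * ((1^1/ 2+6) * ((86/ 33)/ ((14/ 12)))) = 45279/ 385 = 117.61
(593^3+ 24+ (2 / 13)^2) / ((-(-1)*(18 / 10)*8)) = 58735353155 / 4056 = 14481102.85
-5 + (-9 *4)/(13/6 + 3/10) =-725/37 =-19.59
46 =46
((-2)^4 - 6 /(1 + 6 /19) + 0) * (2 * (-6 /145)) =-3432 /3625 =-0.95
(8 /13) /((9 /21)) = 56 /39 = 1.44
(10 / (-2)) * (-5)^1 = 25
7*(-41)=-287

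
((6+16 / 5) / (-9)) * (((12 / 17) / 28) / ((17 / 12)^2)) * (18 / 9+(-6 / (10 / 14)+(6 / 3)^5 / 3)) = -47104 / 859775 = -0.05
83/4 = 20.75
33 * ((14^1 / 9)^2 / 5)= 2156 / 135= 15.97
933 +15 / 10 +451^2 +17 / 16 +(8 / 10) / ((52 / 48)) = 212510793 / 1040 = 204337.30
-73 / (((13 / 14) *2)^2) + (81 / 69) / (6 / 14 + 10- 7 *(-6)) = -30161516 / 1426529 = -21.14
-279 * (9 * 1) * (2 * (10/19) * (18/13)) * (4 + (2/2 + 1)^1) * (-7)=37966320/247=153709.80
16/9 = 1.78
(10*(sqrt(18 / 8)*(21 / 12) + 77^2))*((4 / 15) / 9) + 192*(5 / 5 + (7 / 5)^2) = 1569941 / 675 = 2325.84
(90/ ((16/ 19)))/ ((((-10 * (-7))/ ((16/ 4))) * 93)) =57/ 868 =0.07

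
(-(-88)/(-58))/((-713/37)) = 1628/20677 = 0.08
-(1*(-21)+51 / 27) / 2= 86 / 9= 9.56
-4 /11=-0.36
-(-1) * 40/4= 10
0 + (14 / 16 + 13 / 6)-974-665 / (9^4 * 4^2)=-101927987 / 104976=-970.96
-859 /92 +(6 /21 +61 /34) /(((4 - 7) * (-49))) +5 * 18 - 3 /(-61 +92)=1340053315 /16630012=80.58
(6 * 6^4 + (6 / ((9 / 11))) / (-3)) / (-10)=-34981 / 45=-777.36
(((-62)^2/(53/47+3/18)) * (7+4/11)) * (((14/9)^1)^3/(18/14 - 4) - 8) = -46979461376/228855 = -205280.47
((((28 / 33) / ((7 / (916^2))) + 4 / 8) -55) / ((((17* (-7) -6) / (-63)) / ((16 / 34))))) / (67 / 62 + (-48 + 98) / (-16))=-11792.87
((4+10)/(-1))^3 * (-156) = 428064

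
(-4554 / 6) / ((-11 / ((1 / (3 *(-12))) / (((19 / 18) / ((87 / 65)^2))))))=-522261 / 160550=-3.25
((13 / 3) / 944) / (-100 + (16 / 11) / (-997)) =-142571 / 3105899712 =-0.00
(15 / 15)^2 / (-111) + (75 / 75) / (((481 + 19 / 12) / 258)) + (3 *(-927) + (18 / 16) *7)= -14257837265 / 5142408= -2772.60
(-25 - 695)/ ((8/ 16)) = -1440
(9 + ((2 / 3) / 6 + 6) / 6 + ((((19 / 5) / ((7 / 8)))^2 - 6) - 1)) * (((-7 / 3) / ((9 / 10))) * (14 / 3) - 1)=-1535575751 / 5358150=-286.59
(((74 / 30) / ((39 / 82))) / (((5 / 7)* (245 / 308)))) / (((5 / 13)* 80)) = 16687 / 56250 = 0.30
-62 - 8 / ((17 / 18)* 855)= -62.01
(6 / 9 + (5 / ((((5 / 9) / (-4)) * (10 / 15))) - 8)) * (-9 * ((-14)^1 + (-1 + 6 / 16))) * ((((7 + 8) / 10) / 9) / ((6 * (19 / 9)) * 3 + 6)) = -2691 / 88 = -30.58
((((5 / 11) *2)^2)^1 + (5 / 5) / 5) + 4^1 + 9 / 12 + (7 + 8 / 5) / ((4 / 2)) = 4877 / 484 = 10.08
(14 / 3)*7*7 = 686 / 3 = 228.67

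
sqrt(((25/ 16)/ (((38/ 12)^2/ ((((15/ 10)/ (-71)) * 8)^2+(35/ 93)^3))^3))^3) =12143517545091915930249562720327921000 * sqrt(30872306319)/ 2721306971977348214052715328491497830681808076068447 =0.00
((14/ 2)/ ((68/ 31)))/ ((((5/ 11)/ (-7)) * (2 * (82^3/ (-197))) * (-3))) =-3291673/ 1124790720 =-0.00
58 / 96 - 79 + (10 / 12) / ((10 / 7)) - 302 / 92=-29843 / 368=-81.10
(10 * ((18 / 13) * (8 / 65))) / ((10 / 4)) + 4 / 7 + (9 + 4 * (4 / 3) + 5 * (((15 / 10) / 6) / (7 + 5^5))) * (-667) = -24426806801 / 2555280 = -9559.35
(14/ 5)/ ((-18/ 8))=-56/ 45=-1.24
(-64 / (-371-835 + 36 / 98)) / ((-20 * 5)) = -196 / 369225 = -0.00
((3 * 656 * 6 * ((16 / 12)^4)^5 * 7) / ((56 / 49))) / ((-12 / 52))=-114863780730503168 / 1162261467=-98827831.77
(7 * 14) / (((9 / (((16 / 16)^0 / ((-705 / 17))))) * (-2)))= 833 / 6345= 0.13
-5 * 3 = -15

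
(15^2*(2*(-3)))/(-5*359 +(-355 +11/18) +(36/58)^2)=20436300/32531617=0.63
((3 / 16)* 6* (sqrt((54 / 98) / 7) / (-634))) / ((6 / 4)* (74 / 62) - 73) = 837* sqrt(21) / 548625560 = 0.00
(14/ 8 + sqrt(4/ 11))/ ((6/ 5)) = 5*sqrt(11)/ 33 + 35/ 24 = 1.96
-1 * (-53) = 53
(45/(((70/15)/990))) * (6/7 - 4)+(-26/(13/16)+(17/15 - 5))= -22078612/735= -30038.93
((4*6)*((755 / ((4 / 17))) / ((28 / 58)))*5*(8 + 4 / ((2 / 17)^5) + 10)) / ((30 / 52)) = 6871093738795 / 28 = 245396204956.96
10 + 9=19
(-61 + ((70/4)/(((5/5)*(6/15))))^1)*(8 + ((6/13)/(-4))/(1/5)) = -13317/104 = -128.05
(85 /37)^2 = 7225 /1369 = 5.28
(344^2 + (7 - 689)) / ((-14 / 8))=-470616 / 7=-67230.86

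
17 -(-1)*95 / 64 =1183 / 64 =18.48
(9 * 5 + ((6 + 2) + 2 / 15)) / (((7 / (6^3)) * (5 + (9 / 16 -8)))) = -306048 / 455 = -672.63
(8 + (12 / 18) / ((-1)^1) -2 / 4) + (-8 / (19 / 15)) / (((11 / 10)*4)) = 5.40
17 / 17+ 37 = 38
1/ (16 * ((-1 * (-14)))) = 1/ 224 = 0.00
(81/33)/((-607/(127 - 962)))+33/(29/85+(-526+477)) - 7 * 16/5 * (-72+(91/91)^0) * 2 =39961690433/12552760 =3183.50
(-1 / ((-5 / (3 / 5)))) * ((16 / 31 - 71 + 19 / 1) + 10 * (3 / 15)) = -4602 / 775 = -5.94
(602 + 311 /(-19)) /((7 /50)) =556350 /133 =4183.08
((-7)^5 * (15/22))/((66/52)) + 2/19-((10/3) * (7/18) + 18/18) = -560565419/62073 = -9030.74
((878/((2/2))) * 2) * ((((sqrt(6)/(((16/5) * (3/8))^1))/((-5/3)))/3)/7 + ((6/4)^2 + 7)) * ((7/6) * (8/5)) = 454804/15 - 3512 * sqrt(6)/45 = 30129.10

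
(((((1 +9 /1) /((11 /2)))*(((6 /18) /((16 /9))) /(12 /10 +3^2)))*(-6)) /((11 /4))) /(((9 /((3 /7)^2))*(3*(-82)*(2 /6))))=75 /4132513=0.00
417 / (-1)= -417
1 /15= 0.07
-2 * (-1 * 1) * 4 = 8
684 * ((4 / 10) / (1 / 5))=1368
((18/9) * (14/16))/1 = 1.75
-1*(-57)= 57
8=8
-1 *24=-24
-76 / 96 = -19 / 24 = -0.79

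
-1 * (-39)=39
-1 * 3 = -3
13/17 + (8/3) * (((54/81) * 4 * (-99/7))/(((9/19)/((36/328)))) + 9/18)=-310379/14637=-21.21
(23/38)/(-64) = -23/2432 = -0.01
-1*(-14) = 14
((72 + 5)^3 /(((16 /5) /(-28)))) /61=-15978655 /244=-65486.29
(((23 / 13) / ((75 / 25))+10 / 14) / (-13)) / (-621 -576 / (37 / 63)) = 13172 / 210331485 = 0.00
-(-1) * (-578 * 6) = -3468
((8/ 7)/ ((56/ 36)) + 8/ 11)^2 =620944/ 290521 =2.14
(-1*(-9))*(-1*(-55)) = 495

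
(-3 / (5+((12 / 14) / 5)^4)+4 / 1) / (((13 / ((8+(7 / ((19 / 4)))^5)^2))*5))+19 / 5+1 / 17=790631673322067179091144 / 50841163127063728234205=15.55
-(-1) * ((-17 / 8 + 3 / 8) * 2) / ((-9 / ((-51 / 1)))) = -119 / 6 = -19.83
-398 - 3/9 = -1195/3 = -398.33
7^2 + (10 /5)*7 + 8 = 71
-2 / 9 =-0.22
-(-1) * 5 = 5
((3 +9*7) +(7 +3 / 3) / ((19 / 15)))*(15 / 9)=2290 / 19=120.53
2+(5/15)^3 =55/27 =2.04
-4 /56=-1 /14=-0.07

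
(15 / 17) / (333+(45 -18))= 1 / 408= 0.00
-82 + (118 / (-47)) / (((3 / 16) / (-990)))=619186 / 47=13174.17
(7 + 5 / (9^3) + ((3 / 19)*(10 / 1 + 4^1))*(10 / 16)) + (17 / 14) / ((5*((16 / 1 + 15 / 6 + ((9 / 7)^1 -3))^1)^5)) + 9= 3452319676006597963 / 198541105747312500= 17.39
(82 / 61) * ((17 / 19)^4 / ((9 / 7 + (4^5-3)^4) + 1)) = 47941054 / 60470734979656378523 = 0.00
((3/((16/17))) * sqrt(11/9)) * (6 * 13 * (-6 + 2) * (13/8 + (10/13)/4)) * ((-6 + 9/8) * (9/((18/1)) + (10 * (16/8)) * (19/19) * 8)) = 120670641 * sqrt(11)/256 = 1563356.40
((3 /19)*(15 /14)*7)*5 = 225 /38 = 5.92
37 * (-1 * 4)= -148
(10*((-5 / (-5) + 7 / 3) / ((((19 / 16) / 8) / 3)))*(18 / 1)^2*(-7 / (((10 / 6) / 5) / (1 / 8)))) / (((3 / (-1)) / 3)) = 10886400 / 19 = 572968.42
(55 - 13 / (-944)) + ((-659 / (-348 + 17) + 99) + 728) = 276219647 / 312464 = 884.00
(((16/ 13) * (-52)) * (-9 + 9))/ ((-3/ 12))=0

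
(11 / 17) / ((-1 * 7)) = -11 / 119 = -0.09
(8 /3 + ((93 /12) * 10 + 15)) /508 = 571 /3048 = 0.19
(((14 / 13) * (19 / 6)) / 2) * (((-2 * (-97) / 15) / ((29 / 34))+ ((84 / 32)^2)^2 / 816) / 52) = 981125372101 / 1965694648320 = 0.50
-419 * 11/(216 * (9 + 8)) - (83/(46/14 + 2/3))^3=-34011001/3672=-9262.26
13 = 13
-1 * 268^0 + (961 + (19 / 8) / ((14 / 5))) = 107615 / 112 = 960.85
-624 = -624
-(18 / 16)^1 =-9 / 8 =-1.12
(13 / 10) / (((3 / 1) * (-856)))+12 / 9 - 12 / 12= 2849 / 8560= 0.33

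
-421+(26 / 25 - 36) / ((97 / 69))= -1081231 / 2425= -445.87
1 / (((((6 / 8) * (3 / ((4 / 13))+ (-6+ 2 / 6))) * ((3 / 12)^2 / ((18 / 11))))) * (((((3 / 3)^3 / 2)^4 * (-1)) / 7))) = -73728 / 77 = -957.51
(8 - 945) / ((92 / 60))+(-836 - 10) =-33513 / 23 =-1457.09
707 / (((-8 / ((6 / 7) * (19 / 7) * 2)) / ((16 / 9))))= -15352 / 21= -731.05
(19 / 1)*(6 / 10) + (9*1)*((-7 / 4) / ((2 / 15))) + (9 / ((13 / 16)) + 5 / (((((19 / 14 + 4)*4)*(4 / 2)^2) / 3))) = -95.47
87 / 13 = 6.69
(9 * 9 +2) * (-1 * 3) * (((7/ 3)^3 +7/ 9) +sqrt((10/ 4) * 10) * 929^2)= -9670404617/ 9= -1074489401.89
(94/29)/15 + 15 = 6619/435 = 15.22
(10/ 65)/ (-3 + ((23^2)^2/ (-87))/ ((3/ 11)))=-261/ 20013721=-0.00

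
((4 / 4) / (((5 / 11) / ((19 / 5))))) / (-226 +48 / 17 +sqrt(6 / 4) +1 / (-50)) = -449376334 / 11997152113 - 3020050 * sqrt(6) / 35991456339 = -0.04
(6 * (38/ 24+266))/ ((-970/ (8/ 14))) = -3211/ 3395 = -0.95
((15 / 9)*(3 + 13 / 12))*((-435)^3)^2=184441700081953125 / 4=46110425020488281.25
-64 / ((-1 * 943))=64 / 943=0.07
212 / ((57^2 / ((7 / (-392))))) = -53 / 45486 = -0.00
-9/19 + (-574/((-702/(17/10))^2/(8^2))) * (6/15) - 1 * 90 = -26498029547/292602375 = -90.56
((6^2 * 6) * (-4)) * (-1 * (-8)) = -6912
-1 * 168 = -168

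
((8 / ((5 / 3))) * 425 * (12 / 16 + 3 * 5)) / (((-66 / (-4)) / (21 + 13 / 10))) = 477666 / 11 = 43424.18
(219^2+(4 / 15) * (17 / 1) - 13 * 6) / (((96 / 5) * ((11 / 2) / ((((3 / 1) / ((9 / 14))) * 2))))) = 4232.48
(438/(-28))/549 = -73/2562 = -0.03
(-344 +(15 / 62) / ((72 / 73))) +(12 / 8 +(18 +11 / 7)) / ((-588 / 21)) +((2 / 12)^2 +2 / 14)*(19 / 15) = -1129632929 / 3281040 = -344.29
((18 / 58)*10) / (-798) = -15 / 3857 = -0.00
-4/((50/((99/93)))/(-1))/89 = 66/68975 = 0.00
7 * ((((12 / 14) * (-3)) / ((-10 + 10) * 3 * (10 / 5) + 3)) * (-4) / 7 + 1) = 73 / 7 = 10.43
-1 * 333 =-333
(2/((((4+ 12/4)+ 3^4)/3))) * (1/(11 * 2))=3/968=0.00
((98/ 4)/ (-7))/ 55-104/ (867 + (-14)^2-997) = -541/ 330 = -1.64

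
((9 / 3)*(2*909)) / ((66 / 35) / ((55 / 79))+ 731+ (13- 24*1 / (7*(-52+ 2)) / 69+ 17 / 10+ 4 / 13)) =7.28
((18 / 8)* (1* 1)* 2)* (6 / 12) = 9 / 4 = 2.25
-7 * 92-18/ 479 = -308494/ 479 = -644.04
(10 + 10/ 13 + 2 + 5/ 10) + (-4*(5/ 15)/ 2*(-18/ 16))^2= 2877/ 208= 13.83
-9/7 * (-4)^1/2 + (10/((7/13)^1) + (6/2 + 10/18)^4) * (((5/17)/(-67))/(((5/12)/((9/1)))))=-27789862/1937439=-14.34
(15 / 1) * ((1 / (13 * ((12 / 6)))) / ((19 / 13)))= 15 / 38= 0.39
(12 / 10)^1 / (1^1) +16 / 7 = 122 / 35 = 3.49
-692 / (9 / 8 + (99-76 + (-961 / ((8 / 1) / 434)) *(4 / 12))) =16608 / 416495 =0.04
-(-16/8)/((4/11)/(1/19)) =11/38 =0.29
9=9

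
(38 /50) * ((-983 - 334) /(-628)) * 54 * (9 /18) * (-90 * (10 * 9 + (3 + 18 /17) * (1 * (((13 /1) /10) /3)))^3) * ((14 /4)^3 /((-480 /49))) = 129301888836285310672359 /9873164800000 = 13096296016.07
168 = 168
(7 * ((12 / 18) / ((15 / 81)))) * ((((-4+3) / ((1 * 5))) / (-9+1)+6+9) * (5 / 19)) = 37863 / 380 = 99.64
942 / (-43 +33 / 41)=-19311 / 865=-22.32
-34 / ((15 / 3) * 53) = -34 / 265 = -0.13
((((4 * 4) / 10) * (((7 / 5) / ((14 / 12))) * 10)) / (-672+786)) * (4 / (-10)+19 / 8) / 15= 158 / 7125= 0.02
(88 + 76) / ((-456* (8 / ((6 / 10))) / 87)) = -2.35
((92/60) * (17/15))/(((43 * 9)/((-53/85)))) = -1219/435375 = -0.00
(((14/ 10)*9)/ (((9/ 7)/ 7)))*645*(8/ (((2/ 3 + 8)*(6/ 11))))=973434/ 13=74879.54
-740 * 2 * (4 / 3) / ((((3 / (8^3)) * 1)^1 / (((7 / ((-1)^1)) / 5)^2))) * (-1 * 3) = 29704192 / 15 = 1980279.47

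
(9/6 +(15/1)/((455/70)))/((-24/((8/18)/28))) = -11/4368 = -0.00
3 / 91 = 0.03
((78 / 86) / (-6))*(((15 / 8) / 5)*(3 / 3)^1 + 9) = -975 / 688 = -1.42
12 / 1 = 12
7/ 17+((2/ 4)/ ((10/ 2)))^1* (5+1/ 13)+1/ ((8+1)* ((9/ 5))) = 0.98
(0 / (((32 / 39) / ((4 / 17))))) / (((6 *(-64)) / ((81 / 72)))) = 0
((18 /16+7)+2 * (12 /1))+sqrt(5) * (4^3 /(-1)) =257 /8 -64 * sqrt(5) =-110.98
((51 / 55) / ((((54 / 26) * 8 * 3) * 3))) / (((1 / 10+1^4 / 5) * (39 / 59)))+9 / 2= 145345 / 32076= 4.53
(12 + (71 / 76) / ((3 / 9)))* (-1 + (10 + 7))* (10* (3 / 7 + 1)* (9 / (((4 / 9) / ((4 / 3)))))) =12150000 / 133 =91353.38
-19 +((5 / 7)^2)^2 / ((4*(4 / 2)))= -364327 / 19208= -18.97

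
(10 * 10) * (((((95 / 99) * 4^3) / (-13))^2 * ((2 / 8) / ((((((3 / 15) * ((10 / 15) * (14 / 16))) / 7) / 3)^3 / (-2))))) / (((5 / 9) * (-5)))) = 47908454400000 / 20449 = 2342826270.23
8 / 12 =2 / 3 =0.67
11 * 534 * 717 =4211658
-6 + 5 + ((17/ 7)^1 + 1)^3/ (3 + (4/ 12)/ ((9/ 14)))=340663/ 32585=10.45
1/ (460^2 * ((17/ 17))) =1/ 211600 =0.00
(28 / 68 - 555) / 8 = -69.32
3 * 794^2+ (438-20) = 1891726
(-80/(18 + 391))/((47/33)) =-2640/19223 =-0.14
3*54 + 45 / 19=3123 / 19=164.37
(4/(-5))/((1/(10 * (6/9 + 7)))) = -184/3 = -61.33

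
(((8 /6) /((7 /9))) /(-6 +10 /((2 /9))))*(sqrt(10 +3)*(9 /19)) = 36*sqrt(13) /1729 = 0.08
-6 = -6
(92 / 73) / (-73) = -92 / 5329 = -0.02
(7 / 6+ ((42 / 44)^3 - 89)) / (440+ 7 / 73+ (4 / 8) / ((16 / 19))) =-811165780 / 4110597843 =-0.20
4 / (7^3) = 4 / 343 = 0.01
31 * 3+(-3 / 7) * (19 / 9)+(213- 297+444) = 9494 / 21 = 452.10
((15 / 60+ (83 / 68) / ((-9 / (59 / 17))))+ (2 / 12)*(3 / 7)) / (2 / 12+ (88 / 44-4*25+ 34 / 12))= 0.00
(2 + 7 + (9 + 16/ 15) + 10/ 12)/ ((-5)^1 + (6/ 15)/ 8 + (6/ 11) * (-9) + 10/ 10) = -4378/ 1949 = -2.25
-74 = -74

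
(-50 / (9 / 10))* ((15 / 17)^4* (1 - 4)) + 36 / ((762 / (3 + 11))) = 1078578264 / 10607167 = 101.68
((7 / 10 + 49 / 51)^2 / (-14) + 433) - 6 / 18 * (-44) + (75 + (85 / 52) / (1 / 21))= 3765392519 / 6762600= 556.80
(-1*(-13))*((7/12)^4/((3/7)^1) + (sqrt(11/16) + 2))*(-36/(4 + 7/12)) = -1835899/7920 - 1404*sqrt(11)/55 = -316.47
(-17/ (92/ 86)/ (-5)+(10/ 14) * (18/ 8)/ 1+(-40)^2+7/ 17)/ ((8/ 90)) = 790816437/ 43792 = 18058.47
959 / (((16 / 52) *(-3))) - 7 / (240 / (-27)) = -249151 / 240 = -1038.13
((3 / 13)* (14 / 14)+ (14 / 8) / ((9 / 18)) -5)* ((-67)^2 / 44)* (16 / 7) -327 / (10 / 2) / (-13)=-132381 / 455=-290.95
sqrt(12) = 2 * sqrt(3) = 3.46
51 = 51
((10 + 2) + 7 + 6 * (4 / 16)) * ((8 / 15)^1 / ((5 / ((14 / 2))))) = 1148 / 75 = 15.31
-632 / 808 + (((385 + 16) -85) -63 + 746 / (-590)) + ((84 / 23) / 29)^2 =3326715134093 / 13255467755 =250.97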